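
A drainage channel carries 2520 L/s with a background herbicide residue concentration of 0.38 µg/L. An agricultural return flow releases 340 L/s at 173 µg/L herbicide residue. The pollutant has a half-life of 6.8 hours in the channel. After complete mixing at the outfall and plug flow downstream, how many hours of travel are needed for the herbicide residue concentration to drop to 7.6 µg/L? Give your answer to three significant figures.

Flow-weighted average: C = (2520·0.3800 + 340.0·173.0) / 2860 = 59780/2860 = 20.90 µg/L.
Half-life 6.8 h → k = ln 2 / 6.8 = 0.1019 h⁻¹ = 2.446 d⁻¹.
20.90·exp(−k·t) = 7.6 → t = ln(20.90/7.6)/k = 35730 s = 9.925 h.

9.92 h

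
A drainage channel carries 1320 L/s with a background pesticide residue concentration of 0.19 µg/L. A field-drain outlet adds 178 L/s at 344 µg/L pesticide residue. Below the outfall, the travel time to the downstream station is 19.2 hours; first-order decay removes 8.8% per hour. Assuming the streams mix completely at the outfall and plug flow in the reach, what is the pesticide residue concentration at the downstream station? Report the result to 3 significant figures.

Flow-weighted average: C = (1320·0.1900 + 178.0·344.0) / 1498 = 61480/1498 = 41.04 µg/L.
8.8%/h lost → k = −ln(1 − 0.088) = 0.09212 h⁻¹.
Applying C = C₀e^(−kt): 41.04 × 0.1706 = 7.001 µg/L.

7.00 µg/L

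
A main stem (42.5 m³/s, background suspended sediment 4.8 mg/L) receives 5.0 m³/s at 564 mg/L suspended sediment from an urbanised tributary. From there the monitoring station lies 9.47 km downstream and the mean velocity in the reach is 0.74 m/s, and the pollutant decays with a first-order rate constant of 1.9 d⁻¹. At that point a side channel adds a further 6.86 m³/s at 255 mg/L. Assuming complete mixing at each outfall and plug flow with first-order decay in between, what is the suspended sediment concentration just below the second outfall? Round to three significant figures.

74.2 mg/L

Flow-weighted average: C = (42.50·4.800 + 5.000·564.0) / 47.50 = 3024/47.50 = 63.66 mg/L; combined flow 47.50 m³/s.
Travel time t = 9.47·1000 / 0.74 = 12800 s = 3.555 h.
After decay, C = 63.66 × e^(−kt) = 63.66 × 0.7547 = 48.05 mg/L.
At the second outfall, C = (47.50·48.05 + 6.860·255.0) / (47.50 + 6.860) = 74.16 mg/L.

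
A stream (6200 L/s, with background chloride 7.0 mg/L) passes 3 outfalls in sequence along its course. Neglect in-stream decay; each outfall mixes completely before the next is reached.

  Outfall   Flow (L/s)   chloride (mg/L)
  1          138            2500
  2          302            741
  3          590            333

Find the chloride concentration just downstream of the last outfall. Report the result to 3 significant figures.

112 mg/L

After outfall 1: Q = 6200 + 138.0 = 6338 L/s; C = (6200·7.000 + 138.0·2500)/6338 = 61.28 mg/L.
After outfall 2: Q = 6338 + 302.0 = 6640 L/s; C = (6338·61.28 + 302.0·741.0)/6640 = 92.20 mg/L.
After outfall 3: Q = 6640 + 590.0 = 7230 L/s; C = (6640·92.20 + 590.0·333.0)/7230 = 111.8 mg/L.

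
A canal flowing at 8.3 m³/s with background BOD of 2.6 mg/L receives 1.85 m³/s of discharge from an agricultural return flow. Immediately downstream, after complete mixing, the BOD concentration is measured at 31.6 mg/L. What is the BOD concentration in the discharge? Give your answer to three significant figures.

Mass balance: 8.300·2.600 + 1.850·Cₑ = 10.15·31.60
→ Cₑ = (10.15·31.60 − 8.300·2.600) / 1.850 = 161.7 mg/L.

162 mg/L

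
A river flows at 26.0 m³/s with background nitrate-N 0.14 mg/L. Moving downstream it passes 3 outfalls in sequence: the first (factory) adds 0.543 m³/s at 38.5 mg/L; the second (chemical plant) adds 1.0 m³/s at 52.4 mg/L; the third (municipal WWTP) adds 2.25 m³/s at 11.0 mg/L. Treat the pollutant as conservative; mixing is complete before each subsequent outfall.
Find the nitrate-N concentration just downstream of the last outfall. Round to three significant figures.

After outfall 1: Q = 26.00 + 0.5430 = 26.54 m³/s; C = (26.00·0.1400 + 0.5430·38.50)/26.54 = 0.9247 mg/L.
After outfall 2: Q = 26.54 + 1.000 = 27.54 m³/s; C = (26.54·0.9247 + 1.000·52.40)/27.54 = 2.794 mg/L.
After outfall 3: Q = 27.54 + 2.250 = 29.79 m³/s; C = (27.54·2.794 + 2.250·11.00)/29.79 = 3.413 mg/L.

3.41 mg/L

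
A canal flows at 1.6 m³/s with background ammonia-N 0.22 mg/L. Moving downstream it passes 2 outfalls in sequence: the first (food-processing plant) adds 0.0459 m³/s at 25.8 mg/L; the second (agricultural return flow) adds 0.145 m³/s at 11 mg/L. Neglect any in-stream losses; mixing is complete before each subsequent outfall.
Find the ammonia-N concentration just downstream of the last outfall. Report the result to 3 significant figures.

Outfall 1: combined Q = 1.646 m³/s; C = (1.600·0.2200 + 0.04590·25.80)/1.646 = 0.9334 mg/L.
Outfall 2: combined Q = 1.791 m³/s; C = (1.646·0.9334 + 0.1450·11.00)/1.791 = 1.748 mg/L.

1.75 mg/L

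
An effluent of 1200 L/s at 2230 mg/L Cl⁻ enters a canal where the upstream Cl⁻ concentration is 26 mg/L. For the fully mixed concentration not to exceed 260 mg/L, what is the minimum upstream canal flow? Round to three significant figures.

10100 L/s

Set C_mix = 260: (Q·26.00 + 1200·2230) / (Q + 1200) = 260
→ Q = 1200·(2230 − 260)/(260 − 26.00) = 10100 L/s.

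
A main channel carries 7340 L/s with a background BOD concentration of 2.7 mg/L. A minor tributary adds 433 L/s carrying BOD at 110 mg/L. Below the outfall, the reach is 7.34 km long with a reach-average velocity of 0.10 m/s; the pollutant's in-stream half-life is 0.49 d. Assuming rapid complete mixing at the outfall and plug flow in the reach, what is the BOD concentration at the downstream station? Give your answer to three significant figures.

Flow-weighted average: C = (7340·2.700 + 433.0·110.0) / 7773 = 67450/7773 = 8.677 mg/L.
Travel time t = 7.34·1000 / 0.10 = 73400 s = 20.39 h.
Half-life 0.49 d → k = ln 2 / 0.49 = 1.415 d⁻¹.
After decay, C = 8.677 × e^(−kt) = 8.677 × 0.3007 = 2.609 mg/L.

2.61 mg/L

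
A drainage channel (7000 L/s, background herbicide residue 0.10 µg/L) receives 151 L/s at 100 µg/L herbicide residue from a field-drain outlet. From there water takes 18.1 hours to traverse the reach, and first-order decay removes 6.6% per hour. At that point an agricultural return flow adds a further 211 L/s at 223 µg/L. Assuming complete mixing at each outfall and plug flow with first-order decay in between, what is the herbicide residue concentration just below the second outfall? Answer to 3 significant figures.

After mixing, C = (7000·0.1000 + 151.0·100.0) / 7151 = 15800/7151 = 2.209 µg/L; combined flow 7151 L/s.
6.6%/h lost → k = −ln(1 − 0.066) = 0.06828 h⁻¹.
Applying C = C₀e^(−kt): 2.209 × 0.2906 = 0.6420 µg/L.
At the second outfall, C = (7151·0.6420 + 211.0·223.0) / (7151 + 211.0) = 7.015 µg/L.

7.01 µg/L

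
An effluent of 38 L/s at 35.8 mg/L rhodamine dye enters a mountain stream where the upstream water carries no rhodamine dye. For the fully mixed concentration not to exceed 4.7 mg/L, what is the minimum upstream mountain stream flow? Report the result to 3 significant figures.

Set C_mix = 4.7: (Q·0 + 38.00·35.80) / (Q + 38.00) = 4.7
→ Q = 38.00·(35.80 − 4.7)/(4.7 − 0) = 251.4 L/s.

251 L/s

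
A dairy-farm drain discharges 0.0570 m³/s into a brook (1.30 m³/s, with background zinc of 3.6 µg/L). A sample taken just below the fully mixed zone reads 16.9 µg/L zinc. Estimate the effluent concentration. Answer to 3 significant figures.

Mass balance: 1.300·3.600 + 0.05700·Cₑ = 1.357·16.90
→ Cₑ = (1.357·16.90 − 1.300·3.600) / 0.05700 = 320.2 µg/L.

320 µg/L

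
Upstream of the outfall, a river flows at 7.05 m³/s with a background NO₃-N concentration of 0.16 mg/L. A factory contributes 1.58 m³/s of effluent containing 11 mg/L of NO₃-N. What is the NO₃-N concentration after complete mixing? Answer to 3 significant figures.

Flow-weighted average: C = (7.050·0.1600 + 1.580·11.00) / 8.630 = 18.51/8.630 = 2.145 mg/L.

2.14 mg/L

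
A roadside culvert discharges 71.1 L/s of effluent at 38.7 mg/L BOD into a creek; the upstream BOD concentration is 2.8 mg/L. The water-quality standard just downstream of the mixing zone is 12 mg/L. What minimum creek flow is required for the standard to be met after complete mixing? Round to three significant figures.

206 L/s

Set C_mix = 12: (Q·2.800 + 71.10·38.70) / (Q + 71.10) = 12
→ Q = 71.10·(38.70 − 12)/(12 − 2.800) = 206.3 L/s.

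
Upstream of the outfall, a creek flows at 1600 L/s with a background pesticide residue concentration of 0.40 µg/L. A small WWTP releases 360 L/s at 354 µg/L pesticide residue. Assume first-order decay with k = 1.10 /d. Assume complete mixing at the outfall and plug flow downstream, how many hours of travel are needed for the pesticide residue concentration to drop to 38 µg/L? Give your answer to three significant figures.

Mixed concentration C = ΣQC/ΣQ = (1600·0.4000 + 360.0·354.0) / 1960 = 128100/1960 = 65.35 µg/L.
65.35·exp(−k·t) = 38 → t = ln(65.35/38)/k = 42580 s = 11.83 h.

11.8 h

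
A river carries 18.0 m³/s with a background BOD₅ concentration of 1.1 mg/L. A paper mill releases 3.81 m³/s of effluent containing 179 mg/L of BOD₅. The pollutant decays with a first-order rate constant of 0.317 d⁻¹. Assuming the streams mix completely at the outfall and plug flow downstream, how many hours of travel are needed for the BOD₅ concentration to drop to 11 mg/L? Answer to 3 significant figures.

Mass balance: C = (18.00·1.100 + 3.810·179.0) / 21.81 = 701.8/21.81 = 32.18 mg/L.
32.18·exp(−k·t) = 11 → t = ln(32.18/11)/k = 292600 s = 81.26 h.

81.3 h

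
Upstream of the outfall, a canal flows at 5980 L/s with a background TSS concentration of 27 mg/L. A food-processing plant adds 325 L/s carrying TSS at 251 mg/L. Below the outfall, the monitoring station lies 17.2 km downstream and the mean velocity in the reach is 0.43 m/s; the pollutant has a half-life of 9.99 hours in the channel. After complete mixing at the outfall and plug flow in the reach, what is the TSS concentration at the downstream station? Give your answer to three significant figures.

After mixing, C = (5980·27.00 + 325.0·251.0) / 6305 = 243000/6305 = 38.55 mg/L.
Travel time t = 17.2·1000 / 0.43 = 40000 s = 11.11 h.
Half-life 9.99 h → k = ln 2 / 9.99 = 0.06938 h⁻¹ = 1.665 d⁻¹.
Applying C = C₀e^(−kt): 38.55 × 0.4626 = 17.83 mg/L.

17.8 mg/L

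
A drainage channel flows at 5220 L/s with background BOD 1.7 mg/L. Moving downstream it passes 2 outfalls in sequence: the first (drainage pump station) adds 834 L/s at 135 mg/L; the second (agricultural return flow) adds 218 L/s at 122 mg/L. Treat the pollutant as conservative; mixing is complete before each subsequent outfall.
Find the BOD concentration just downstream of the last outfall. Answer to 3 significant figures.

23.6 mg/L

Outfall 1: combined Q = 6054 L/s; C = (5220·1.700 + 834.0·135.0)/6054 = 20.06 mg/L.
Outfall 2: combined Q = 6272 L/s; C = (6054·20.06 + 218.0·122.0)/6272 = 23.61 mg/L.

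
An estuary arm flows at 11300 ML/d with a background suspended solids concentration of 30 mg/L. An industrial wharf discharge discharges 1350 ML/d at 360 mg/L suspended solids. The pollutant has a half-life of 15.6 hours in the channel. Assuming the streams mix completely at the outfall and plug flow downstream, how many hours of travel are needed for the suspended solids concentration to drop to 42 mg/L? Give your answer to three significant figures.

9.90 h

Flow-weighted average: C = (11300·30.00 + 1350·360.0) / 12650 = 825000/12650 = 65.22 mg/L.
Half-life 15.6 h → k = ln 2 / 15.6 = 0.04443 h⁻¹ = 1.066 d⁻¹.
65.22·exp(−k·t) = 42 → t = ln(65.22/42)/k = 35650 s = 9.904 h.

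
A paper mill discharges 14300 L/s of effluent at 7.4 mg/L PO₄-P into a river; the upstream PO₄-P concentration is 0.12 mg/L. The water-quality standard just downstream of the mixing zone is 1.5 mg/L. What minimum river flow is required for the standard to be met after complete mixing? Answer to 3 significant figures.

61100 L/s

Set C_mix = 1.5: (Q·0.1200 + 14300·7.400) / (Q + 14300) = 1.5
→ Q = 14300·(7.400 − 1.5)/(1.5 − 0.1200) = 61140 L/s.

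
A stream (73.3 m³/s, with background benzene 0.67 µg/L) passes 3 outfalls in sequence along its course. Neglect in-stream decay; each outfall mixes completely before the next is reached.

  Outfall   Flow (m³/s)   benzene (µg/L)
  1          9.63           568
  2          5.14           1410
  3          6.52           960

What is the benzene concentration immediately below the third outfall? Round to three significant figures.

Below outfall 1: Q → 82.93 m³/s, C = (73.30·0.6700 + 9.630·568.0)/82.93 = 66.55 µg/L.
Below outfall 2: Q → 88.07 m³/s, C = (82.93·66.55 + 5.140·1410)/88.07 = 145.0 µg/L.
Below outfall 3: Q → 94.59 m³/s, C = (88.07·145.0 + 6.520·960.0)/94.59 = 201.1 µg/L.

201 µg/L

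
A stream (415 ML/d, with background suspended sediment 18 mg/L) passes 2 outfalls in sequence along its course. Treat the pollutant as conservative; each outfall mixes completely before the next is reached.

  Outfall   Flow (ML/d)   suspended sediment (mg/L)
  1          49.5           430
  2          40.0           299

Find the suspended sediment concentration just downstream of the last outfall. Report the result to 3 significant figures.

80.7 mg/L

Below outfall 1: Q → 464.5 ML/d, C = (415.0·18.00 + 49.50·430.0)/464.5 = 61.91 mg/L.
Below outfall 2: Q → 504.5 ML/d, C = (464.5·61.91 + 40.00·299.0)/504.5 = 80.70 mg/L.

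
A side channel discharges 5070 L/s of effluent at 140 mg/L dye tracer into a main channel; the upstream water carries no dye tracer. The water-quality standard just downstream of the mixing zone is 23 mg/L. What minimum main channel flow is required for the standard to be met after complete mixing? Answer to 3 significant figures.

Set C_mix = 23: (Q·0 + 5070·140.0) / (Q + 5070) = 23
→ Q = 5070·(140.0 − 23)/(23 − 0) = 25790 L/s.

25800 L/s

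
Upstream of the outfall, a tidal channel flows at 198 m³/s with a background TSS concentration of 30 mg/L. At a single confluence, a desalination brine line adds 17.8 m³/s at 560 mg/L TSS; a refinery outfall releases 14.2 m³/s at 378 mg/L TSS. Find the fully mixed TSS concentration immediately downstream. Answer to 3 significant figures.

Mass balance: C = (198.0·30.00 + 17.80·560.0 + 14.20·378.0) / 230.0 = 21280/230.0 = 92.50 mg/L.

92.5 mg/L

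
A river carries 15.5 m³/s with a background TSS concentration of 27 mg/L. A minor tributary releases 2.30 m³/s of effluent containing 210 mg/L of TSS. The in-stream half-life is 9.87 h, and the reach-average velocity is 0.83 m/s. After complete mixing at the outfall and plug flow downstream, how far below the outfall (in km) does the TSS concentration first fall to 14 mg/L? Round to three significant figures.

Mixed concentration C = ΣQC/ΣQ = (15.50·27.00 + 2.300·210.0) / 17.80 = 901.5/17.80 = 50.65 mg/L.
Half-life 9.87 h → k = ln 2 / 9.87 = 0.07023 h⁻¹ = 1.685 d⁻¹.
Set 50.65·exp(−k·t) = 14 → t = ln(50.65/14)/k = 65910 s = 18.31 h.
Distance = v·t = 0.83·65910 = 54710 m = 54.71 km.

54.7 km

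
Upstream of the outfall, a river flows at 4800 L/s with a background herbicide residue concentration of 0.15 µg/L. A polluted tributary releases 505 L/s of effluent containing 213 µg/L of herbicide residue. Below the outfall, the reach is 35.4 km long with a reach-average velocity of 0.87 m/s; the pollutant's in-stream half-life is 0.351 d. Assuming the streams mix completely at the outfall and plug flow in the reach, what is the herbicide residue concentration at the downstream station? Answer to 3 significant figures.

8.05 µg/L

Flow-weighted average: C = (4800·0.1500 + 505.0·213.0) / 5305 = 108300/5305 = 20.41 µg/L.
Travel time t = 35.4·1000 / 0.87 = 40690 s = 11.30 h.
Half-life 0.351 d → k = ln 2 / 0.351 = 1.975 d⁻¹.
Decay over the reach: 20.41·exp(−kt) = 20.41·0.3945 = 8.053 µg/L.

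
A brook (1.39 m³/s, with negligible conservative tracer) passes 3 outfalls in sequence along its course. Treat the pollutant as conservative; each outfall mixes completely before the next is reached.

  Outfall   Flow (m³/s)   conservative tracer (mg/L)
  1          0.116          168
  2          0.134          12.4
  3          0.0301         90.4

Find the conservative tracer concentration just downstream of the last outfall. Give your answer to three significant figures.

14.3 mg/L

Outfall 1: combined Q = 1.506 m³/s; C = (1.390·0 + 0.1160·168.0)/1.506 = 12.94 mg/L.
Outfall 2: combined Q = 1.640 m³/s; C = (1.506·12.94 + 0.1340·12.40)/1.640 = 12.90 mg/L.
Outfall 3: combined Q = 1.670 m³/s; C = (1.640·12.90 + 0.03010·90.40)/1.670 = 14.29 mg/L.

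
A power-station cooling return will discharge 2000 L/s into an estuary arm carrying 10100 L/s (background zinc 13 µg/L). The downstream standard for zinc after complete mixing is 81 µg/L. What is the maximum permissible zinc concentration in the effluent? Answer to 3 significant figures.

At the limit, (Qr·Cr + Qe·Cₑ)/(Qr + Qe) = 81:
Cₑ = (12100·81 − 10100·13.00) / 2000 = 424.4 µg/L.

424 µg/L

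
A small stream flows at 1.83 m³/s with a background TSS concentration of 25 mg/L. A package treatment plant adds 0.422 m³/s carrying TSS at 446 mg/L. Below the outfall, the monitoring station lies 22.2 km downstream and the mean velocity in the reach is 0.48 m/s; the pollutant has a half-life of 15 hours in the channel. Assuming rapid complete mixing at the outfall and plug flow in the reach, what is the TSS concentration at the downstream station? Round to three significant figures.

After mixing, C = (1.830·25.00 + 0.4220·446.0) / 2.252 = 234.0/2.252 = 103.9 mg/L.
Travel time t = 22.2·1000 / 0.48 = 46250 s = 12.85 h.
Half-life 15 h → k = ln 2 / 15 = 0.04621 h⁻¹ = 1.109 d⁻¹.
First-order decay: C = 103.9·exp(−k·t) = 103.9·0.5523 = 57.38 mg/L.

57.4 mg/L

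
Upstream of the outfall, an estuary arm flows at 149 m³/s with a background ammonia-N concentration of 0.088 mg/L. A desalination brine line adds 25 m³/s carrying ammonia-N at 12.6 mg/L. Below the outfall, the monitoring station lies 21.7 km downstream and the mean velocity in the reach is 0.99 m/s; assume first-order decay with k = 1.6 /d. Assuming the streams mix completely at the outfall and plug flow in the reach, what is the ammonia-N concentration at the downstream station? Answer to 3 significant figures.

1.26 mg/L

Flow-weighted average: C = (149.0·0.08800 + 25.00·12.60) / 174.0 = 328.1/174.0 = 1.886 mg/L.
Travel time t = 21.7·1000 / 0.99 = 21920 s = 6.089 h.
After decay, C = 1.886 × e^(−kt) = 1.886 × 0.6664 = 1.257 mg/L.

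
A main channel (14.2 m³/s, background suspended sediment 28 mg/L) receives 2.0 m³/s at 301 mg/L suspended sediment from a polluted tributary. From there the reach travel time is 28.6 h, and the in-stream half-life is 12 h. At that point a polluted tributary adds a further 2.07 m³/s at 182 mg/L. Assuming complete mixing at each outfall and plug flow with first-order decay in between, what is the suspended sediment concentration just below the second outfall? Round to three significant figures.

Mass balance: C = (14.20·28.00 + 2.000·301.0) / 16.20 = 999.6/16.20 = 61.70 mg/L; combined flow 16.20 m³/s.
Half-life 12 h → k = ln 2 / 12 = 0.05776 h⁻¹ = 1.386 d⁻¹.
Decay over the reach: 61.70·exp(−kt) = 61.70·0.1917 = 11.83 mg/L.
Second outfall: C = (16.20·11.83 + 2.070·182.0)/18.27 = 31.11 mg/L.

31.1 mg/L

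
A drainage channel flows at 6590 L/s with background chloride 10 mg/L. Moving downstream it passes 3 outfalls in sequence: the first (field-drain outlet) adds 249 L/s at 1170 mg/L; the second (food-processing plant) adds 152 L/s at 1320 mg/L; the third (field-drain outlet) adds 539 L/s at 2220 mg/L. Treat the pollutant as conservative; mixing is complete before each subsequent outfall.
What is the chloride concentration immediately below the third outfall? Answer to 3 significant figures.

Below outfall 1: Q → 6839 L/s, C = (6590·10.00 + 249.0·1170)/6839 = 52.23 mg/L.
Below outfall 2: Q → 6991 L/s, C = (6839·52.23 + 152.0·1320)/6991 = 79.80 mg/L.
Below outfall 3: Q → 7530 L/s, C = (6991·79.80 + 539.0·2220)/7530 = 233.0 mg/L.

233 mg/L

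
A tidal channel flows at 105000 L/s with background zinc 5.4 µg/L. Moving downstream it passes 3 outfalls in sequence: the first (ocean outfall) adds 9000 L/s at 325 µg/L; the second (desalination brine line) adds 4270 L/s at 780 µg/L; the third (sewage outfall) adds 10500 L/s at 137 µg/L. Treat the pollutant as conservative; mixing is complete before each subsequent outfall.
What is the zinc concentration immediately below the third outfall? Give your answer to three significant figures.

Outfall 1: combined Q = 114000 L/s; C = (105000·5.400 + 9000·325.0)/114000 = 30.63 µg/L.
Outfall 2: combined Q = 118300 L/s; C = (114000·30.63 + 4270·780.0)/118300 = 57.69 µg/L.
Outfall 3: combined Q = 128800 L/s; C = (118300·57.69 + 10500·137.0)/128800 = 64.15 µg/L.

64.2 µg/L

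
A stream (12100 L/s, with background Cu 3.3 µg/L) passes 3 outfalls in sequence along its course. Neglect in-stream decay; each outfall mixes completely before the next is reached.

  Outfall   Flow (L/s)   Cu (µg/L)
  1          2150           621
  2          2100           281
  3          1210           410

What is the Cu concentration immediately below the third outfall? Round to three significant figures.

140 µg/L

After outfall 1: Q = 12100 + 2150 = 14250 L/s; C = (12100·3.300 + 2150·621.0)/14250 = 96.50 µg/L.
After outfall 2: Q = 14250 + 2100 = 16350 L/s; C = (14250·96.50 + 2100·281.0)/16350 = 120.2 µg/L.
After outfall 3: Q = 16350 + 1210 = 17560 L/s; C = (16350·120.2 + 1210·410.0)/17560 = 140.2 µg/L.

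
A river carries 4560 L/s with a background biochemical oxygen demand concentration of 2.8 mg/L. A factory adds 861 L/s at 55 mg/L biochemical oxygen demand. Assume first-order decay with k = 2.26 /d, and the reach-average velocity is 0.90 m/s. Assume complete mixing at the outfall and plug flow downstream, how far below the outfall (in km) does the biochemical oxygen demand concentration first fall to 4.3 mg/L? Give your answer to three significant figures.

Conservation of mass: C = (4560·2.800 + 861.0·55.00) / 5421 = 60120/5421 = 11.09 mg/L.
Set 11.09·exp(−k·t) = 4.3 → t = ln(11.09/4.3)/k = 36220 s = 10.06 h.
Distance = v·t = 0.90·36220 = 32600 m = 32.60 km.

32.6 km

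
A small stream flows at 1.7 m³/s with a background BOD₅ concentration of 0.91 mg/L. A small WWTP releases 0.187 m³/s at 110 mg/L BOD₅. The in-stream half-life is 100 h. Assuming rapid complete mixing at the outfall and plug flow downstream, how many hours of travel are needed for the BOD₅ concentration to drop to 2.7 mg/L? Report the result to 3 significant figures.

212 h

Conservation of mass: C = (1.700·0.9100 + 0.1870·110.0) / 1.887 = 22.12/1.887 = 11.72 mg/L.
Half-life 100 h → k = ln 2 / 100 = 0.006931 h⁻¹ = 0.1664 d⁻¹.
11.72·exp(−k·t) = 2.7 → t = ln(11.72/2.7)/k = 762500 s = 211.8 h.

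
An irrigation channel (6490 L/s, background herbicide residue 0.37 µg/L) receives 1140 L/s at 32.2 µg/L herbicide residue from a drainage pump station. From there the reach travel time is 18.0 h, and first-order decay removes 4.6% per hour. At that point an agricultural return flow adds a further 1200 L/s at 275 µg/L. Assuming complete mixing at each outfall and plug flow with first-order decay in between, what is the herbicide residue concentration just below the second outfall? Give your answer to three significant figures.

39.3 µg/L

Mixed concentration C = ΣQC/ΣQ = (6490·0.3700 + 1140·32.20) / 7630 = 39110/7630 = 5.126 µg/L; combined flow 7630 L/s.
4.6%/h lost → k = −ln(1 − 0.046) = 0.04709 h⁻¹.
Applying C = C₀e^(−kt): 5.126 × 0.4284 = 2.196 µg/L.
At the second outfall, C = (7630·2.196 + 1200·275.0) / (7630 + 1200) = 39.27 µg/L.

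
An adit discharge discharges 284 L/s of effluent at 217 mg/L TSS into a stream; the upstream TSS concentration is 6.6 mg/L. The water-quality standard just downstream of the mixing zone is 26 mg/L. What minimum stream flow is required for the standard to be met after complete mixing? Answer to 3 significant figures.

Set C_mix = 26: (Q·6.600 + 284.0·217.0) / (Q + 284.0) = 26
→ Q = 284.0·(217.0 − 26)/(26 − 6.600) = 2796 L/s.

2800 L/s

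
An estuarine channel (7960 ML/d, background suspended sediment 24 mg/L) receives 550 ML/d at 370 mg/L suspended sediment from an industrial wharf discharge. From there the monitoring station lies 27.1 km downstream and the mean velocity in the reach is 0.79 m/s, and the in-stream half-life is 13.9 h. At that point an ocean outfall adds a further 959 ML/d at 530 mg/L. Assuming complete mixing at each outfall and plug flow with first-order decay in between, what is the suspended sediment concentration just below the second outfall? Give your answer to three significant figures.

79.6 mg/L

After mixing, C = (7960·24.00 + 550.0·370.0) / 8510 = 394500/8510 = 46.36 mg/L; combined flow 8510 ML/d.
Travel time t = 27.1·1000 / 0.79 = 34300 s = 9.529 h.
Half-life 13.9 h → k = ln 2 / 13.9 = 0.04987 h⁻¹ = 1.197 d⁻¹.
Decay over the reach: 46.36·exp(−kt) = 46.36·0.6218 = 28.83 mg/L.
At the second outfall, C = (8510·28.83 + 959.0·530.0) / (8510 + 959.0) = 79.58 mg/L.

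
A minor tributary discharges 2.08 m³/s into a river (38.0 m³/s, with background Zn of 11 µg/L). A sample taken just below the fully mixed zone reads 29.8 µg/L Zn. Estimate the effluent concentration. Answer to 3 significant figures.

373 µg/L

Mass balance: 38.00·11.00 + 2.080·Cₑ = 40.08·29.80
→ Cₑ = (40.08·29.80 − 38.00·11.00) / 2.080 = 373.3 µg/L.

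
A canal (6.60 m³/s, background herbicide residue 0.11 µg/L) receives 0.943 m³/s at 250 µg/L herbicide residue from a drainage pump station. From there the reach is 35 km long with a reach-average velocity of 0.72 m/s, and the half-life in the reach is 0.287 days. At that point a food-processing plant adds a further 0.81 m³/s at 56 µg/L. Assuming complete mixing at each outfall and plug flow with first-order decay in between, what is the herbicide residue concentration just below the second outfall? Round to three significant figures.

Flow-weighted average: C = (6.600·0.1100 + 0.9430·250.0) / 7.543 = 236.5/7.543 = 31.35 µg/L; combined flow 7.543 m³/s.
Travel time t = 35·1000 / 0.72 = 48610 s = 13.50 h.
Half-life 0.287 d → k = ln 2 / 0.287 = 2.415 d⁻¹.
After decay, C = 31.35 × e^(−kt) = 31.35 × 0.2570 = 8.056 µg/L.
Second outfall: C = (7.543·8.056 + 0.8100·56.00)/8.353 = 12.71 µg/L.

12.7 µg/L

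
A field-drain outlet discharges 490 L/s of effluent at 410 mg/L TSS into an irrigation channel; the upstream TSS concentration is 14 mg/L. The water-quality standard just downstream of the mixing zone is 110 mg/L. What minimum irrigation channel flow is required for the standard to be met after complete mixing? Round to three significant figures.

1530 L/s

Set C_mix = 110: (Q·14.00 + 490.0·410.0) / (Q + 490.0) = 110
→ Q = 490.0·(410.0 − 110)/(110 − 14.00) = 1531 L/s.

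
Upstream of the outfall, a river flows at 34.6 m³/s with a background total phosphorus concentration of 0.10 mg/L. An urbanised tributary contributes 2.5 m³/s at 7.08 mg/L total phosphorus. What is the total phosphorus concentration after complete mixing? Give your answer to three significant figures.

0.570 mg/L

Mass balance: C = (34.60·0.1000 + 2.500·7.080) / 37.10 = 21.16/37.10 = 0.5704 mg/L.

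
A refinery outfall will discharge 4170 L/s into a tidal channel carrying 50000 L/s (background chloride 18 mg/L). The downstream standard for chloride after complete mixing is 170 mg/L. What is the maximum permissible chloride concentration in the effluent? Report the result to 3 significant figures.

At the limit, (Qr·Cr + Qe·Cₑ)/(Qr + Qe) = 170:
Cₑ = (54170·170 − 50000·18.00) / 4170 = 1993 mg/L.

1990 mg/L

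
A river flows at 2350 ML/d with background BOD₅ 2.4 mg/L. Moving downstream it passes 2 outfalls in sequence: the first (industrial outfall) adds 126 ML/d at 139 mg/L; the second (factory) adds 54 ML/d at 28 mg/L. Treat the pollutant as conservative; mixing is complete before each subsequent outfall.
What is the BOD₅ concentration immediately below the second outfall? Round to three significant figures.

After outfall 1: Q = 2350 + 126.0 = 2476 ML/d; C = (2350·2.400 + 126.0·139.0)/2476 = 9.351 mg/L.
After outfall 2: Q = 2476 + 54.00 = 2530 ML/d; C = (2476·9.351 + 54.00·28.00)/2530 = 9.749 mg/L.

9.75 mg/L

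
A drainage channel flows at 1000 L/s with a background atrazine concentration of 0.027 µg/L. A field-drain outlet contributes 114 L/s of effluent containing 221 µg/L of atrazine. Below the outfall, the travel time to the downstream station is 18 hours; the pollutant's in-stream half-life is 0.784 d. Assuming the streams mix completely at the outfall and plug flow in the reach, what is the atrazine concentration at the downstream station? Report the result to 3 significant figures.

11.7 µg/L

Mixed concentration C = ΣQC/ΣQ = (1000·0.02700 + 114.0·221.0) / 1114 = 25220/1114 = 22.64 µg/L.
Half-life 0.784 d → k = ln 2 / 0.784 = 0.8841 d⁻¹.
Decay over the reach: 22.64·exp(−kt) = 22.64·0.5153 = 11.67 µg/L.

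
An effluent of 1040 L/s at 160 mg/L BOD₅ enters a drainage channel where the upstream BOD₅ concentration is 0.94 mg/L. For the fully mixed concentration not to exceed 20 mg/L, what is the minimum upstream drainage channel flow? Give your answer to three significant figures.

7640 L/s

Set C_mix = 20: (Q·0.9400 + 1040·160.0) / (Q + 1040) = 20
→ Q = 1040·(160.0 − 20)/(20 − 0.9400) = 7639 L/s.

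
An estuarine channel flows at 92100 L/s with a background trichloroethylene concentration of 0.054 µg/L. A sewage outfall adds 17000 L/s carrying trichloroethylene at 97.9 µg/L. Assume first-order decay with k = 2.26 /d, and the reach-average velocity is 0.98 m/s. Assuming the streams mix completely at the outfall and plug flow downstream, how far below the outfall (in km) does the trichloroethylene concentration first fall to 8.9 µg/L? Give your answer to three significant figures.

Mixed concentration C = ΣQC/ΣQ = (92100·0.05400 + 17000·97.90) / 109100 = 1669000/109100 = 15.30 µg/L.
Set 15.30·exp(−k·t) = 8.9 → t = ln(15.30/8.9)/k = 20710 s = 5.754 h.
Distance = v·t = 0.98·20710 = 20300 m = 20.30 km.

20.3 km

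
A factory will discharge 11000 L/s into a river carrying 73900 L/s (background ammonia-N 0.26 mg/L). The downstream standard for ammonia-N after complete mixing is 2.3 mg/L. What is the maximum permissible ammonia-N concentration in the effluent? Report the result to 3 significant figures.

16.0 mg/L

At the limit, (Qr·Cr + Qe·Cₑ)/(Qr + Qe) = 2.3:
Cₑ = (84900·2.3 − 73900·0.2600) / 11000 = 16.01 mg/L.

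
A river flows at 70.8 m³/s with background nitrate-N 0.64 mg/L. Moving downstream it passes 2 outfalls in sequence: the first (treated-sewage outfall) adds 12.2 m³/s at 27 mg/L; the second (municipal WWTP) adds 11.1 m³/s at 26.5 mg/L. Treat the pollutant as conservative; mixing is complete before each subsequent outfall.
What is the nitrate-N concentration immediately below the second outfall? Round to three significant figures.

Below outfall 1: Q → 83.00 m³/s, C = (70.80·0.6400 + 12.20·27.00)/83.00 = 4.515 mg/L.
Below outfall 2: Q → 94.10 m³/s, C = (83.00·4.515 + 11.10·26.50)/94.10 = 7.108 mg/L.

7.11 mg/L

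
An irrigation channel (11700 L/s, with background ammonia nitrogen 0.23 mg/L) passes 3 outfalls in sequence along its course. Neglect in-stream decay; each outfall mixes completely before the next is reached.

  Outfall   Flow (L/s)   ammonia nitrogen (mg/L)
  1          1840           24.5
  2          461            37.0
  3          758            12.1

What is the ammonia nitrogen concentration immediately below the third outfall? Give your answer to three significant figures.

5.01 mg/L

After outfall 1: Q = 11700 + 1840 = 13540 L/s; C = (11700·0.2300 + 1840·24.50)/13540 = 3.528 mg/L.
After outfall 2: Q = 13540 + 461.0 = 14000 L/s; C = (13540·3.528 + 461.0·37.00)/14000 = 4.630 mg/L.
After outfall 3: Q = 14000 + 758.0 = 14760 L/s; C = (14000·4.630 + 758.0·12.10)/14760 = 5.014 mg/L.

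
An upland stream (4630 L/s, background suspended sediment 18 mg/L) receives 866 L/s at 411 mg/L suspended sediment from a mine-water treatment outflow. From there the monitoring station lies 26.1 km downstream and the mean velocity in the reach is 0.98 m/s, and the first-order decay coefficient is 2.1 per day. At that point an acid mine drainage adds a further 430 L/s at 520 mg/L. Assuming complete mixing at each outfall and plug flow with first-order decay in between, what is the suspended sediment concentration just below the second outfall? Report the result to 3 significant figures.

Conservation of mass: C = (4630·18.00 + 866.0·411.0) / 5496 = 439300/5496 = 79.92 mg/L; combined flow 5496 L/s.
Travel time t = 26.1·1000 / 0.98 = 26630 s = 7.398 h.
After decay, C = 79.92 × e^(−kt) = 79.92 × 0.5234 = 41.84 mg/L.
Second outfall: C = (5496·41.84 + 430.0·520.0)/5926 = 76.53 mg/L.

76.5 mg/L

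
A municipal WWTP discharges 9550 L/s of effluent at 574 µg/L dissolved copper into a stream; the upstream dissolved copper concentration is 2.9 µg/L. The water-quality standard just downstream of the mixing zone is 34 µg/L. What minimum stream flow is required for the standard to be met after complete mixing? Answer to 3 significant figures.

166000 L/s

Set C_mix = 34: (Q·2.900 + 9550·574.0) / (Q + 9550) = 34
→ Q = 9550·(574.0 − 34)/(34 − 2.900) = 165800 L/s.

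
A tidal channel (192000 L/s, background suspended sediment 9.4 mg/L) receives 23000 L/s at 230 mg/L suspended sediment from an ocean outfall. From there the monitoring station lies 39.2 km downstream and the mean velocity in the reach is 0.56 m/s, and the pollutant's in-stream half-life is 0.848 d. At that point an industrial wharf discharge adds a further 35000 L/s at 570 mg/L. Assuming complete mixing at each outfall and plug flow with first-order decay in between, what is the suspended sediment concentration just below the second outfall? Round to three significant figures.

Mixed concentration C = ΣQC/ΣQ = (192000·9.400 + 23000·230.0) / 215000 = 7095000/215000 = 33.00 mg/L; combined flow 215000 L/s.
Travel time t = 39.2·1000 / 0.56 = 70000 s = 19.44 h.
Half-life 0.848 d → k = ln 2 / 0.848 = 0.8174 d⁻¹.
Applying C = C₀e^(−kt): 33.00 × 0.5157 = 17.02 mg/L.
At the second outfall, C = (215000·17.02 + 35000·570.0) / (215000 + 35000) = 94.44 mg/L.

94.4 mg/L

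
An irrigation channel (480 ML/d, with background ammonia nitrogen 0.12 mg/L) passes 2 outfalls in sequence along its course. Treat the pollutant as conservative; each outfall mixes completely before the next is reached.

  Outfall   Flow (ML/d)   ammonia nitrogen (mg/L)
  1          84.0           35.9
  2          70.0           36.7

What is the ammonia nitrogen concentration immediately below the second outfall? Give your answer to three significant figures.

8.90 mg/L

After outfall 1: Q = 480.0 + 84.00 = 564.0 ML/d; C = (480.0·0.1200 + 84.00·35.90)/564.0 = 5.449 mg/L.
After outfall 2: Q = 564.0 + 70.00 = 634.0 ML/d; C = (564.0·5.449 + 70.00·36.70)/634.0 = 8.899 mg/L.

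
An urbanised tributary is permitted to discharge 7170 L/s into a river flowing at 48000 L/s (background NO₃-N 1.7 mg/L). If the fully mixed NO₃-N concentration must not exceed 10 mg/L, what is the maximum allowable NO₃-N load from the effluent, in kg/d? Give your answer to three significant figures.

40600 kg/d

Mass balance at the limit: 48000·1.700 + 7170·Cₑ = 55170·10 → Cₑ = 65.56 mg/L.
7170 L/s = 7.170 m³/s. Load = 7.170 m³/s × 65.56 g/m³ × 86 400 s/d = 40620 kg/d.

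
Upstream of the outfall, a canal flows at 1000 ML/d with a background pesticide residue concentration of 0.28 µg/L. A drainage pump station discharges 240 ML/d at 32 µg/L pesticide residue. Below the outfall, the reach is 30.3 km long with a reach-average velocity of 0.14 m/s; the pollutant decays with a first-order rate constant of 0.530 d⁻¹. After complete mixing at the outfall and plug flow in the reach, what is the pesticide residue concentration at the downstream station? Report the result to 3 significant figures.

1.70 µg/L

Flow-weighted average: C = (1000·0.2800 + 240.0·32.00) / 1240 = 7960/1240 = 6.419 µg/L.
Travel time t = 30.3·1000 / 0.14 = 216400 s = 60.12 h.
Decay over the reach: 6.419·exp(−kt) = 6.419·0.2651 = 1.702 µg/L.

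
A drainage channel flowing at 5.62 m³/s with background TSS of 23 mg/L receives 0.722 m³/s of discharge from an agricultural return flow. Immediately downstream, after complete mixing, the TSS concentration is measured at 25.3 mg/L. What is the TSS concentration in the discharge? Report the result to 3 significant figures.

Mass balance: 5.620·23.00 + 0.7220·Cₑ = 6.342·25.30
→ Cₑ = (6.342·25.30 − 5.620·23.00) / 0.7220 = 43.20 mg/L.

43.2 mg/L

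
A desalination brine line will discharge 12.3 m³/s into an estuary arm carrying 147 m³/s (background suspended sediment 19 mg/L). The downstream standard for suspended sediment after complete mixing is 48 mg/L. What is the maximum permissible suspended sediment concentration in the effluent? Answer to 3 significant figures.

At the limit, (Qr·Cr + Qe·Cₑ)/(Qr + Qe) = 48:
Cₑ = (159.3·48 − 147.0·19.00) / 12.30 = 394.6 mg/L.

395 mg/L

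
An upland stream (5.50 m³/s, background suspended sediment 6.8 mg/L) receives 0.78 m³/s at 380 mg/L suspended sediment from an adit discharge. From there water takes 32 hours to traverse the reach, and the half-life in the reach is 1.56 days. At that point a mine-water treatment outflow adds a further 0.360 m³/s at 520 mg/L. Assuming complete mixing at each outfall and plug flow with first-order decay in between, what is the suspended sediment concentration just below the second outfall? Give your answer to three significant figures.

Flow-weighted average: C = (5.500·6.800 + 0.7800·380.0) / 6.280 = 333.8/6.280 = 53.15 mg/L; combined flow 6.280 m³/s.
Half-life 1.56 d → k = ln 2 / 1.56 = 0.4443 d⁻¹.
After decay, C = 53.15 × e^(−kt) = 53.15 × 0.5530 = 29.39 mg/L.
Second outfall: C = (6.280·29.39 + 0.3600·520.0)/6.640 = 55.99 mg/L.

56.0 mg/L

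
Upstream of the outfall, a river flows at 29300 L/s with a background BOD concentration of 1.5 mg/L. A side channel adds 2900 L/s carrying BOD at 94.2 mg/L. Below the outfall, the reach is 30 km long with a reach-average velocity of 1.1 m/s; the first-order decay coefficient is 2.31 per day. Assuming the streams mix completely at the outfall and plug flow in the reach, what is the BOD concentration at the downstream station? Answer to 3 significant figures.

4.75 mg/L

Conservation of mass: C = (29300·1.500 + 2900·94.20) / 32200 = 317100/32200 = 9.849 mg/L.
Travel time t = 30·1000 / 1.1 = 27270 s = 7.576 h.
After decay, C = 9.849 × e^(−kt) = 9.849 × 0.4823 = 4.750 mg/L.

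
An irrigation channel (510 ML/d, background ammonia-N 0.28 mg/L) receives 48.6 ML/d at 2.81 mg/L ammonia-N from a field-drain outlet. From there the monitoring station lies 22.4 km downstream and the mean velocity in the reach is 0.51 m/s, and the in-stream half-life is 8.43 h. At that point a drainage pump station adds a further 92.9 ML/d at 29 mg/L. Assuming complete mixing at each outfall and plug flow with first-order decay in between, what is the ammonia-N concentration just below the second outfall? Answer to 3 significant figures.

4.29 mg/L

Flow-weighted average: C = (510.0·0.2800 + 48.60·2.810) / 558.6 = 279.4/558.6 = 0.5001 mg/L; combined flow 558.6 ML/d.
Travel time t = 22.4·1000 / 0.51 = 43920 s = 12.20 h.
Half-life 8.43 h → k = ln 2 / 8.43 = 0.08222 h⁻¹ = 1.973 d⁻¹.
First-order decay: C = 0.5001·exp(−k·t) = 0.5001·0.3667 = 0.1834 mg/L.
At the second outfall, C = (558.6·0.1834 + 92.90·29.00) / (558.6 + 92.90) = 4.292 mg/L.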